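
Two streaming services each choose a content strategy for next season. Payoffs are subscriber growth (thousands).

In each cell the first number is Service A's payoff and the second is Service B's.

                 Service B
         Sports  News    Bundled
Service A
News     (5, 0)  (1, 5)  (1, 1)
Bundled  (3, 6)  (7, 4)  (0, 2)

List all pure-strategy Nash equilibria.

(News, Sports): Service B can switch to News (0 → 5). Not NE.
(News, News): Service A can switch to Bundled (1 → 7). Not NE.
(News, Bundled): Service B can switch to News (1 → 5). Not NE.
(Bundled, Sports): Service A can switch to News (3 → 5). Not NE.
(Bundled, News): Service B can switch to Sports (4 → 6). Not NE.
(Bundled, Bundled): Service A can switch to News (0 → 1). Not NE.

none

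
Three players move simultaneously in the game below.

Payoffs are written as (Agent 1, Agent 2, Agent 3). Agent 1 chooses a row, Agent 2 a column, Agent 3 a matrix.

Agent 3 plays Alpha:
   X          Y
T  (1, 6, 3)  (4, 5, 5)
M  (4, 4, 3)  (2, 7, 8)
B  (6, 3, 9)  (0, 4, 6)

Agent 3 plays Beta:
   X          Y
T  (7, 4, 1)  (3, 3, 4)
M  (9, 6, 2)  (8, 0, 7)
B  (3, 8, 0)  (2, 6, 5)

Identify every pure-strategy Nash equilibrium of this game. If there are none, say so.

Agent 1 against (X, Alpha): payoffs 1, 4, 6 → best response B.
Agent 1 against (X, Beta): payoffs 7, 9, 3 → best response M.
Agent 1 against (Y, Alpha): payoffs 4, 2, 0 → best response T.
Agent 1 against (Y, Beta): payoffs 3, 8, 2 → best response M.
Agent 2 against (T, Alpha): payoffs 6, 5 → best response X.
Agent 2 against (T, Beta): payoffs 4, 3 → best response X.
Agent 2 against (M, Alpha): payoffs 4, 7 → best response Y.
Agent 2 against (M, Beta): payoffs 6, 0 → best response X.
Agent 2 against (B, Alpha): payoffs 3, 4 → best response Y.
Agent 2 against (B, Beta): payoffs 8, 6 → best response X.
Agent 3 against (T, X): payoffs 3, 1 → best response Alpha.
Agent 3 against (T, Y): payoffs 5, 4 → best response Alpha.
Agent 3 against (M, X): payoffs 3, 2 → best response Alpha.
Agent 3 against (M, Y): payoffs 8, 7 → best response Alpha.
Agent 3 against (B, X): payoffs 9, 0 → best response Alpha.
Agent 3 against (B, Y): payoffs 6, 5 → best response Alpha.
No profile is a mutual best response for all players.

No pure-strategy Nash equilibrium.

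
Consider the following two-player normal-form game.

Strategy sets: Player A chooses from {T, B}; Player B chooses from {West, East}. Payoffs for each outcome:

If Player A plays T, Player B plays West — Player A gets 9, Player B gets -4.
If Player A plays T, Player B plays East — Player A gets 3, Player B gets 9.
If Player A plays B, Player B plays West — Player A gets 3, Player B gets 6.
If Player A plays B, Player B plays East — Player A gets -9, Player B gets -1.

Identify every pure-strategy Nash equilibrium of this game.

Player A against West: payoffs 9, 3 → best response T.
Player A against East: payoffs 3, -9 → best response T.
Player B against T: payoffs -4, 9 → best response East.
Player B against B: payoffs 6, -1 → best response West.
Mutual best responses: (T, East).

(T, East)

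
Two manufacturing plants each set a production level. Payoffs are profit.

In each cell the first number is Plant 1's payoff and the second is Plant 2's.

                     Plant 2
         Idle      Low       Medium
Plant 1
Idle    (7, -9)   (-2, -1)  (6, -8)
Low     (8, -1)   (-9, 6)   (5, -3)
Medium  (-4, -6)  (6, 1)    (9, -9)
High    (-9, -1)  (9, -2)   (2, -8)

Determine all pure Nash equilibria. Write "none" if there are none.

Plant 1 against Idle: payoffs 7, 8, -4, -9 → best response Low.
Plant 1 against Low: payoffs -2, -9, 6, 9 → best response High.
Plant 1 against Medium: payoffs 6, 5, 9, 2 → best response Medium.
Plant 2 against Idle: payoffs -9, -1, -8 → best response Low.
Plant 2 against Low: payoffs -1, 6, -3 → best response Low.
Plant 2 against Medium: payoffs -6, 1, -9 → best response Low.
Plant 2 against High: payoffs -1, -2, -8 → best response Idle.
No profile is a mutual best response for all players.

This game has no pure Nash equilibrium.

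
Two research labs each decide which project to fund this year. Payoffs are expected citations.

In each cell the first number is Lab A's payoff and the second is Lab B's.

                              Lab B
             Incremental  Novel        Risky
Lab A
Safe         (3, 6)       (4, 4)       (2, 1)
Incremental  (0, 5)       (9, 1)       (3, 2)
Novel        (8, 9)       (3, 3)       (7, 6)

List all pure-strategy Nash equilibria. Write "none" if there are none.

For each player, find the best response to each opponent profile; mutual best responses are the pure NE.
Lab A against Incremental: payoffs 3, 0, 8 → best response Novel.
Lab A against Novel: payoffs 4, 9, 3 → best response Incremental.
Lab A against Risky: payoffs 2, 3, 7 → best response Novel.
Lab B against Safe: payoffs 6, 4, 1 → best response Incremental.
Lab B against Incremental: payoffs 5, 1, 2 → best response Incremental.
Lab B against Novel: payoffs 9, 3, 6 → best response Incremental.
Mutual best responses: (Novel, Incremental).

The unique pure-strategy Nash equilibrium is (Novel, Incremental).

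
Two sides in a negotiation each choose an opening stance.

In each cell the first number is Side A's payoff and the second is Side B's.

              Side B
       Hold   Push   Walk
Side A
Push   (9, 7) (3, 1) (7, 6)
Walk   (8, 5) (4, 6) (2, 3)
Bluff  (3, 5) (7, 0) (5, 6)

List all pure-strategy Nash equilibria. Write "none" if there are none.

Pure NE: (Push, Hold)

Side A against Hold: payoffs 9, 8, 3 → best response Push.
Side A against Push: payoffs 3, 4, 7 → best response Bluff.
Side A against Walk: payoffs 7, 2, 5 → best response Push.
Side B against Push: payoffs 7, 1, 6 → best response Hold.
Side B against Walk: payoffs 5, 6, 3 → best response Push.
Side B against Bluff: payoffs 5, 0, 6 → best response Walk.
Mutual best responses: (Push, Hold).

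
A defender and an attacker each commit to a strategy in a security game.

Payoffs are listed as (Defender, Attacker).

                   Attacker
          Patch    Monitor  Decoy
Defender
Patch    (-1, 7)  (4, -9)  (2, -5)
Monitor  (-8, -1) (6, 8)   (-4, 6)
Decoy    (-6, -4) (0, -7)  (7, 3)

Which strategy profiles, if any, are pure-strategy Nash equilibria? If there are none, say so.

Pure-strategy Nash equilibria: (Patch, Patch); (Monitor, Monitor); (Decoy, Decoy)

(Patch, Patch): Defender gets -1, best alternative -6; Attacker gets 7, best alternative -5. No profitable deviation — NE.
(Patch, Monitor): Defender can switch to Monitor (4 → 6). Not NE.
(Patch, Decoy): Defender can switch to Decoy (2 → 7). Not NE.
(Monitor, Patch): Defender can switch to Patch (-8 → -1). Not NE.
(Monitor, Monitor): Defender gets 6, best alternative 4; Attacker gets 8, best alternative 6. No profitable deviation — NE.
(Monitor, Decoy): Defender can switch to Patch (-4 → 2). Not NE.
(Decoy, Patch): Defender can switch to Patch (-6 → -1). Not NE.
(Decoy, Monitor): Defender can switch to Patch (0 → 4). Not NE.
(Decoy, Decoy): Defender gets 7, best alternative 2; Attacker gets 3, best alternative -4. No profitable deviation — NE.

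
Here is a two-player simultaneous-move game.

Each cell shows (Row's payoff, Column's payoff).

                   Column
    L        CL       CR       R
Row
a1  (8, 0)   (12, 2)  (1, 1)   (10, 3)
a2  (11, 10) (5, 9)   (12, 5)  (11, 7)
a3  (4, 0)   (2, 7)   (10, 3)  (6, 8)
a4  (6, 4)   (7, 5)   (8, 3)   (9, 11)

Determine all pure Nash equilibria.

(a1, L): Row can switch to a2 (8 → 11). Not NE.
(a1, CL): Column can switch to R (2 → 3). Not NE.
(a1, CR): Row can switch to a2 (1 → 12). Not NE.
(a1, R): Row can switch to a2 (10 → 11). Not NE.
(a2, L): Row gets 11, best alternative 8; Column gets 10, best alternative 9. No profitable deviation — NE.
(a2, CL): Row can switch to a1 (5 → 12). Not NE.
(a2, CR): Column can switch to L (5 → 10). Not NE.
(a2, R): Column can switch to L (7 → 10). Not NE.
(a3, L): Row can switch to a1 (4 → 8). Not NE.
(a3, CL): Row can switch to a1 (2 → 12). Not NE.
(a3, CR): Row can switch to a2 (10 → 12). Not NE.
(The remaining 5 profiles each have a profitable deviation by the same check.)

The unique pure-strategy Nash equilibrium is (a2, L).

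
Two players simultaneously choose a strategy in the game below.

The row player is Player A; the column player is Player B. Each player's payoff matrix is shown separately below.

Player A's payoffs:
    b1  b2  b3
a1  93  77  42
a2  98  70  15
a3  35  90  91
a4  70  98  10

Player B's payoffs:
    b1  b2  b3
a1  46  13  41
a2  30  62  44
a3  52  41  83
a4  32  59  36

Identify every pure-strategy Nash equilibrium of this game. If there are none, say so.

Player A against b1: payoffs 93, 98, 35, 70 → best response a2.
Player A against b2: payoffs 77, 70, 90, 98 → best response a4.
Player A against b3: payoffs 42, 15, 91, 10 → best response a3.
Player B against a1: payoffs 46, 13, 41 → best response b1.
Player B against a2: payoffs 30, 62, 44 → best response b2.
Player B against a3: payoffs 52, 41, 83 → best response b3.
Player B against a4: payoffs 32, 59, 36 → best response b2.
Mutual best responses: (a3, b3); (a4, b2).

Pure-strategy Nash equilibria: (a3, b3) and (a4, b2)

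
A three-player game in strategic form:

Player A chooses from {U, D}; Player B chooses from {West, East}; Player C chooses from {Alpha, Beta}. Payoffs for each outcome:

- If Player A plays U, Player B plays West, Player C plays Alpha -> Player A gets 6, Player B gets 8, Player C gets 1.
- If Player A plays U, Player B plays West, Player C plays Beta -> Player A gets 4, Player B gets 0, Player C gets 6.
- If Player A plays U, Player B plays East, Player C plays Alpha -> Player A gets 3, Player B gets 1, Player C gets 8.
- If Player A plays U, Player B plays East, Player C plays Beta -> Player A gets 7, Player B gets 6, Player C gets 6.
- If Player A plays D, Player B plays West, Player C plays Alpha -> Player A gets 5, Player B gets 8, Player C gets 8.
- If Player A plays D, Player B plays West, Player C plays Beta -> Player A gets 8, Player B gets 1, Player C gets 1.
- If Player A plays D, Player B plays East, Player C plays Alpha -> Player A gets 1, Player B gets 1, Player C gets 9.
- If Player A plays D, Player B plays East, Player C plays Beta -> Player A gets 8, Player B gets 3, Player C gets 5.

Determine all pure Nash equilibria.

There is no pure-strategy Nash equilibrium.

For each strategy profile, look for a profitable unilateral deviation.
(U, West, Alpha): Player C can switch to Beta (1 → 6). Not NE.
(U, West, Beta): Player A can switch to D (4 → 8). Not NE.
(U, East, Alpha): Player B can switch to West (1 → 8). Not NE.
(U, East, Beta): Player A can switch to D (7 → 8). Not NE.
(D, West, Alpha): Player A can switch to U (5 → 6). Not NE.
(D, West, Beta): Player B can switch to East (1 → 3). Not NE.
(D, East, Alpha): Player A can switch to U (1 → 3). Not NE.
(D, East, Beta): Player C can switch to Alpha (5 → 9). Not NE.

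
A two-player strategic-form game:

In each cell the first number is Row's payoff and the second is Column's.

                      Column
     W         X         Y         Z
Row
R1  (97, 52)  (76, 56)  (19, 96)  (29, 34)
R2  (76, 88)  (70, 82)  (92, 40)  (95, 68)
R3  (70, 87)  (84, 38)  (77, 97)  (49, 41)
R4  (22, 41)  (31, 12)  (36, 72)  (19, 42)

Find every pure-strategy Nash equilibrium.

There is no pure-strategy Nash equilibrium.

Row against W: payoffs 97, 76, 70, 22 → best response R1.
Row against X: payoffs 76, 70, 84, 31 → best response R3.
Row against Y: payoffs 19, 92, 77, 36 → best response R2.
Row against Z: payoffs 29, 95, 49, 19 → best response R2.
Column against R1: payoffs 52, 56, 96, 34 → best response Y.
Column against R2: payoffs 88, 82, 40, 68 → best response W.
Column against R3: payoffs 87, 38, 97, 41 → best response Y.
Column against R4: payoffs 41, 12, 72, 42 → best response Y.
No profile is a mutual best response for all players.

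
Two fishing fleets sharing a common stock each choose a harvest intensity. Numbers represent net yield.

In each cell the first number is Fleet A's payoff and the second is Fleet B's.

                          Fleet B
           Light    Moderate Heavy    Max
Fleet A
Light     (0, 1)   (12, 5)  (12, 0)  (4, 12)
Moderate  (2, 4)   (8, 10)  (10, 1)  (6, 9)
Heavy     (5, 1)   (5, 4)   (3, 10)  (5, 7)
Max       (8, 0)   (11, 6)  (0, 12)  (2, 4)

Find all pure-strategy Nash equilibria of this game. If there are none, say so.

none

(Light, Light): Fleet A can switch to Moderate (0 → 2). Not NE.
(Light, Moderate): Fleet B can switch to Max (5 → 12). Not NE.
(Light, Heavy): Fleet B can switch to Light (0 → 1). Not NE.
(Light, Max): Fleet A can switch to Moderate (4 → 6). Not NE.
(Moderate, Light): Fleet A can switch to Heavy (2 → 5). Not NE.
(Moderate, Moderate): Fleet A can switch to Light (8 → 12). Not NE.
(Moderate, Heavy): Fleet A can switch to Light (10 → 12). Not NE.
(Moderate, Max): Fleet B can switch to Moderate (9 → 10). Not NE.
(Heavy, Light): Fleet A can switch to Max (5 → 8). Not NE.
(Heavy, Moderate): Fleet A can switch to Light (5 → 12). Not NE.
(Heavy, Heavy): Fleet A can switch to Light (3 → 12). Not NE.
(Heavy, Max): Fleet A can switch to Moderate (5 → 6). Not NE.
(The remaining 4 profiles each have a profitable deviation by the same check.)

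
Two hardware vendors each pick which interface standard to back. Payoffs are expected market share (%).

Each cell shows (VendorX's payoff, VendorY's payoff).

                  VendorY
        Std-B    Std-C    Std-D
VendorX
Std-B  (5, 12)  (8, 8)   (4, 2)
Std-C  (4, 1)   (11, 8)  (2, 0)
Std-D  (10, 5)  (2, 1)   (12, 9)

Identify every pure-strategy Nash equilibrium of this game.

(Std-C, Std-C), (Std-D, Std-D)

For each strategy profile, look for a profitable unilateral deviation.
(Std-B, Std-B): VendorX can switch to Std-D (5 → 10). Not NE.
(Std-B, Std-C): VendorX can switch to Std-C (8 → 11). Not NE.
(Std-B, Std-D): VendorX can switch to Std-D (4 → 12). Not NE.
(Std-C, Std-B): VendorX can switch to Std-B (4 → 5). Not NE.
(Std-C, Std-C): VendorX gets 11, best alternative 8; VendorY gets 8, best alternative 1. No profitable deviation — NE.
(Std-C, Std-D): VendorX can switch to Std-B (2 → 4). Not NE.
(Std-D, Std-B): VendorY can switch to Std-D (5 → 9). Not NE.
(Std-D, Std-C): VendorX can switch to Std-B (2 → 8). Not NE.
(Std-D, Std-D): VendorX gets 12, best alternative 4; VendorY gets 9, best alternative 5. No profitable deviation — NE.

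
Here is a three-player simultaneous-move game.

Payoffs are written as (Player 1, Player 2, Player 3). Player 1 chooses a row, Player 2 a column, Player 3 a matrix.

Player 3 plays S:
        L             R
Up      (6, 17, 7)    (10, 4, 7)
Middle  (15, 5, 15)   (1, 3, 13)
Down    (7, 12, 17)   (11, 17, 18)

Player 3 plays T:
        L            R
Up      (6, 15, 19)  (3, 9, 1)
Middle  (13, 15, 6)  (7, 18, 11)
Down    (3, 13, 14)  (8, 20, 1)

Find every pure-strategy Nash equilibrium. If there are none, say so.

(Up, L, S): Player 1 can switch to Middle (6 → 15). Not NE.
(Up, L, T): Player 1 can switch to Middle (6 → 13). Not NE.
(Up, R, S): Player 1 can switch to Down (10 → 11). Not NE.
(Up, R, T): Player 1 can switch to Middle (3 → 7). Not NE.
(Middle, L, S): Player 1 gets 15, best alternative 7; Player 2 gets 5, best alternative 3; Player 3 gets 15, best alternative 6. No profitable deviation — NE.
(Middle, L, T): Player 2 can switch to R (15 → 18). Not NE.
(Middle, R, S): Player 1 can switch to Up (1 → 10). Not NE.
(Middle, R, T): Player 1 can switch to Down (7 → 8). Not NE.
(Down, L, S): Player 1 can switch to Middle (7 → 15). Not NE.
(Down, L, T): Player 1 can switch to Up (3 → 6). Not NE.
(Down, R, S): Player 1 gets 11, best alternative 10; Player 2 gets 17, best alternative 12; Player 3 gets 18, best alternative 1. No profitable deviation — NE.
(Down, R, T): Player 3 can switch to S (1 → 18). Not NE.

Pure-strategy Nash equilibria: (Middle, L, S), (Down, R, S)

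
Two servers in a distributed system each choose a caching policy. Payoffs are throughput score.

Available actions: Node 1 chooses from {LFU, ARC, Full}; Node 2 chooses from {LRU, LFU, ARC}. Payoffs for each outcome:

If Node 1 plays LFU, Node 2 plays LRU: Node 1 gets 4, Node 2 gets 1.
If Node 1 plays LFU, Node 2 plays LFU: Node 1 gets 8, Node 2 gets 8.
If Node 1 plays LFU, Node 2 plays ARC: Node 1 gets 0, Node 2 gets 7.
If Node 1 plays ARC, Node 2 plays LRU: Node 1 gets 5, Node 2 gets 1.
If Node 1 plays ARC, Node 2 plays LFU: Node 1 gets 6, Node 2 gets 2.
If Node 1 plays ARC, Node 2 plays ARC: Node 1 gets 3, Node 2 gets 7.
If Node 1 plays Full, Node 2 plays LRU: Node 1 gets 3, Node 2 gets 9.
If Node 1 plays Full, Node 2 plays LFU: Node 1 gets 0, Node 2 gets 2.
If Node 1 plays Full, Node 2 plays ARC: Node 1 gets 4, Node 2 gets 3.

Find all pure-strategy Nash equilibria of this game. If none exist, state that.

Pure NE: (LFU, LFU)

For each strategy profile, look for a profitable unilateral deviation.
(LFU, LRU): Node 1 can switch to ARC (4 → 5). Not NE.
(LFU, LFU): Node 1 gets 8, best alternative 6; Node 2 gets 8, best alternative 7. No profitable deviation — NE.
(LFU, ARC): Node 1 can switch to ARC (0 → 3). Not NE.
(ARC, LRU): Node 2 can switch to LFU (1 → 2). Not NE.
(ARC, LFU): Node 1 can switch to LFU (6 → 8). Not NE.
(ARC, ARC): Node 1 can switch to Full (3 → 4). Not NE.
(Full, LRU): Node 1 can switch to LFU (3 → 4). Not NE.
(Full, LFU): Node 1 can switch to LFU (0 → 8). Not NE.
(Full, ARC): Node 2 can switch to LRU (3 → 9). Not NE.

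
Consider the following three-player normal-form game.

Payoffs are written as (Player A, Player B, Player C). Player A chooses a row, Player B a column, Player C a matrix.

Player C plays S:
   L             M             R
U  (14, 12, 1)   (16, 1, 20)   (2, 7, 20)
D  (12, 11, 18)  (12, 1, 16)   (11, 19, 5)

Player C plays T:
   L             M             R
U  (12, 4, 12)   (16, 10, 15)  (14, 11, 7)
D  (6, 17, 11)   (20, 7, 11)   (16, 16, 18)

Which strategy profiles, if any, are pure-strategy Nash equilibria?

(U, L, S): Player C can switch to T (1 → 12). Not NE.
(U, L, T): Player B can switch to M (4 → 10). Not NE.
(U, M, S): Player B can switch to L (1 → 12). Not NE.
(U, M, T): Player A can switch to D (16 → 20). Not NE.
(U, R, S): Player A can switch to D (2 → 11). Not NE.
(U, R, T): Player A can switch to D (14 → 16). Not NE.
(D, L, S): Player A can switch to U (12 → 14). Not NE.
(D, L, T): Player A can switch to U (6 → 12). Not NE.
(D, M, S): Player A can switch to U (12 → 16). Not NE.
(D, M, T): Player B can switch to L (7 → 17). Not NE.
(The remaining 2 profiles each have a profitable deviation by the same check.)

This game has no pure Nash equilibrium.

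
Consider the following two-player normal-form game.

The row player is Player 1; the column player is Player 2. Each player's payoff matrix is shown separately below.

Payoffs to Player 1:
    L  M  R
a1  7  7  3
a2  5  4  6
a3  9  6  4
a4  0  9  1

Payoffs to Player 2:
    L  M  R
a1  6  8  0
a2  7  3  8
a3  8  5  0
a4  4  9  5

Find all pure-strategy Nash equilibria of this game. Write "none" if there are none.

(a1, L): Player 1 can switch to a3 (7 → 9). Not NE.
(a1, M): Player 1 can switch to a4 (7 → 9). Not NE.
(a1, R): Player 1 can switch to a2 (3 → 6). Not NE.
(a2, L): Player 1 can switch to a1 (5 → 7). Not NE.
(a2, M): Player 1 can switch to a1 (4 → 7). Not NE.
(a2, R): Player 1 gets 6, best alternative 4; Player 2 gets 8, best alternative 7. No profitable deviation — NE.
(a3, L): Player 1 gets 9, best alternative 7; Player 2 gets 8, best alternative 5. No profitable deviation — NE.
(a3, M): Player 1 can switch to a1 (6 → 7). Not NE.
(a3, R): Player 1 can switch to a2 (4 → 6). Not NE.
(a4, L): Player 1 can switch to a1 (0 → 7). Not NE.
(a4, M): Player 1 gets 9, best alternative 7; Player 2 gets 9, best alternative 5. No profitable deviation — NE.
(The remaining 1 profile has a profitable deviation by the same check.)

(a2, R) and (a3, L) and (a4, M)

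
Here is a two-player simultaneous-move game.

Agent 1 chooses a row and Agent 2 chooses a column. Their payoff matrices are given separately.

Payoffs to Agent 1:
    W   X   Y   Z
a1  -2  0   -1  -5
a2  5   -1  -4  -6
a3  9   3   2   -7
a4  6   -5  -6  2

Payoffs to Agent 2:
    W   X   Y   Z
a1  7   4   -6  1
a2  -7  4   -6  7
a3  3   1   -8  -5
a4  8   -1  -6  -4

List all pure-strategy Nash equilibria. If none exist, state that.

The unique pure-strategy Nash equilibrium is (a3, W).

(a1, W): Agent 1 can switch to a2 (-2 → 5). Not NE.
(a1, X): Agent 1 can switch to a3 (0 → 3). Not NE.
(a1, Y): Agent 1 can switch to a3 (-1 → 2). Not NE.
(a1, Z): Agent 1 can switch to a4 (-5 → 2). Not NE.
(a2, W): Agent 1 can switch to a3 (5 → 9). Not NE.
(a2, X): Agent 1 can switch to a1 (-1 → 0). Not NE.
(a2, Y): Agent 1 can switch to a1 (-4 → -1). Not NE.
(a2, Z): Agent 1 can switch to a1 (-6 → -5). Not NE.
(a3, W): Agent 1 gets 9, best alternative 6; Agent 2 gets 3, best alternative 1. No profitable deviation — NE.
(The remaining 7 profiles each have a profitable deviation by the same check.)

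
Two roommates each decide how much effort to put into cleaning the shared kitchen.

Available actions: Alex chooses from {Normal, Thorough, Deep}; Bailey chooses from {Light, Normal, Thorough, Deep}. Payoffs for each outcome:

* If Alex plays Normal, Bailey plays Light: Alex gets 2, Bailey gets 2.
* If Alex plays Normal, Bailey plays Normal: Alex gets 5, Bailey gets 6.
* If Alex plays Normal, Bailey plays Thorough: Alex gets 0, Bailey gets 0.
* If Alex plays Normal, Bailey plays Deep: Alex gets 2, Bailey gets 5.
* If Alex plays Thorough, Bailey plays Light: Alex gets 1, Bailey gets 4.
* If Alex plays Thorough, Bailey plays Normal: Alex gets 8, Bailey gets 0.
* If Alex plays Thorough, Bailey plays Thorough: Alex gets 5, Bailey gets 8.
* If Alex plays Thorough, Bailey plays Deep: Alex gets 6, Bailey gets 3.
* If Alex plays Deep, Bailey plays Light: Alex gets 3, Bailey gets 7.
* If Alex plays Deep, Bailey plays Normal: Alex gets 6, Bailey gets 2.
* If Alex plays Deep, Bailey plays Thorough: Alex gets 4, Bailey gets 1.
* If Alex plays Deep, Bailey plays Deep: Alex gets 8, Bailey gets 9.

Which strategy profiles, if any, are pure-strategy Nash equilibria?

The pure Nash equilibria are (Thorough, Thorough) and (Deep, Deep).

Check each profile: it is a Nash equilibrium iff no player can strictly gain by switching unilaterally.
(Normal, Light): Alex can switch to Deep (2 → 3). Not NE.
(Normal, Normal): Alex can switch to Thorough (5 → 8). Not NE.
(Normal, Thorough): Alex can switch to Thorough (0 → 5). Not NE.
(Normal, Deep): Alex can switch to Thorough (2 → 6). Not NE.
(Thorough, Light): Alex can switch to Normal (1 → 2). Not NE.
(Thorough, Normal): Bailey can switch to Light (0 → 4). Not NE.
(Thorough, Thorough): Alex gets 5, best alternative 4; Bailey gets 8, best alternative 4. No profitable deviation — NE.
(Thorough, Deep): Alex can switch to Deep (6 → 8). Not NE.
(Deep, Light): Bailey can switch to Deep (7 → 9). Not NE.
(Deep, Deep): Alex gets 8, best alternative 6; Bailey gets 9, best alternative 7. No profitable deviation — NE.
(The remaining 2 profiles each have a profitable deviation by the same check.)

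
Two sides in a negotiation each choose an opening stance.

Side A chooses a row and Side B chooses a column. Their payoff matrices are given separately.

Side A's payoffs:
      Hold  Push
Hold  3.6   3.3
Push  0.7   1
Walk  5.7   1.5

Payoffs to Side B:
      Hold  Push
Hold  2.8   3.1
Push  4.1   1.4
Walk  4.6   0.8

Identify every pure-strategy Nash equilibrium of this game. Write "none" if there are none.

The pure Nash equilibria are (Hold, Push) and (Walk, Hold).

(Hold, Hold): Side A can switch to Walk (3.6 → 5.7). Not NE.
(Hold, Push): Side A gets 3.3, best alternative 1.5; Side B gets 3.1, best alternative 2.8. No profitable deviation — NE.
(Push, Hold): Side A can switch to Hold (0.7 → 3.6). Not NE.
(Push, Push): Side A can switch to Hold (1 → 3.3). Not NE.
(Walk, Hold): Side A gets 5.7, best alternative 3.6; Side B gets 4.6, best alternative 0.8. No profitable deviation — NE.
(Walk, Push): Side A can switch to Hold (1.5 → 3.3). Not NE.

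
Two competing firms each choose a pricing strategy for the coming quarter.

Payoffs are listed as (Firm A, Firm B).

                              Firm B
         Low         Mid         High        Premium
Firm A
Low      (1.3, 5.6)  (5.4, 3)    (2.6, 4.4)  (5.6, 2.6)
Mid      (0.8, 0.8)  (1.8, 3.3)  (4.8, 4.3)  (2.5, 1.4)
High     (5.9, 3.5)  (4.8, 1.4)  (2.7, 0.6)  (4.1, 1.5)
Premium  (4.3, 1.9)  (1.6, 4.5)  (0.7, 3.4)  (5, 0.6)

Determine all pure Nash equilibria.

(Low, Low): Firm A can switch to High (1.3 → 5.9). Not NE.
(Low, Mid): Firm B can switch to Low (3 → 5.6). Not NE.
(Low, High): Firm A can switch to Mid (2.6 → 4.8). Not NE.
(Low, Premium): Firm B can switch to Low (2.6 → 5.6). Not NE.
(Mid, Low): Firm A can switch to Low (0.8 → 1.3). Not NE.
(Mid, Mid): Firm A can switch to Low (1.8 → 5.4). Not NE.
(Mid, High): Firm A gets 4.8, best alternative 2.7; Firm B gets 4.3, best alternative 3.3. No profitable deviation — NE.
(Mid, Premium): Firm A can switch to Low (2.5 → 5.6). Not NE.
(High, Low): Firm A gets 5.9, best alternative 4.3; Firm B gets 3.5, best alternative 1.5. No profitable deviation — NE.
(High, Mid): Firm A can switch to Low (4.8 → 5.4). Not NE.
(High, High): Firm A can switch to Mid (2.7 → 4.8). Not NE.
(High, Premium): Firm A can switch to Low (4.1 → 5.6). Not NE.
(Premium, Low): Firm A can switch to High (4.3 → 5.9). Not NE.
(Premium, Mid): Firm A can switch to Low (1.6 → 5.4). Not NE.
(The remaining 2 profiles each have a profitable deviation by the same check.)

The pure Nash equilibria are (Mid, High); (High, Low).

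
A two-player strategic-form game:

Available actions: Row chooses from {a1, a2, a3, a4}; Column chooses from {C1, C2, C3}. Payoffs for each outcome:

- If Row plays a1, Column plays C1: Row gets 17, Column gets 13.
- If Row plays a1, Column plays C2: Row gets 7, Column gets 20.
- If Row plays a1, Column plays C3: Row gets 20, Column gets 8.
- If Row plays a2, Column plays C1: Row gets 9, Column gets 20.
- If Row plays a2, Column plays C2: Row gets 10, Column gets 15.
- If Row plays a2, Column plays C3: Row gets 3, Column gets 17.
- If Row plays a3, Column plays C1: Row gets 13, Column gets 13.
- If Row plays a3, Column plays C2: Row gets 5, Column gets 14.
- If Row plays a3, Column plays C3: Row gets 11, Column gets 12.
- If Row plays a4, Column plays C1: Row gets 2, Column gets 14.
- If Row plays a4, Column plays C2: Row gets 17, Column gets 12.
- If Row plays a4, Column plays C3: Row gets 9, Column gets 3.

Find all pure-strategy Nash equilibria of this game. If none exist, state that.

none

For each strategy profile, look for a profitable unilateral deviation.
(a1, C1): Column can switch to C2 (13 → 20). Not NE.
(a1, C2): Row can switch to a2 (7 → 10). Not NE.
(a1, C3): Column can switch to C1 (8 → 13). Not NE.
(a2, C1): Row can switch to a1 (9 → 17). Not NE.
(a2, C2): Row can switch to a4 (10 → 17). Not NE.
(a2, C3): Row can switch to a1 (3 → 20). Not NE.
(a3, C1): Row can switch to a1 (13 → 17). Not NE.
(a3, C2): Row can switch to a1 (5 → 7). Not NE.
(The remaining 4 profiles each have a profitable deviation by the same check.)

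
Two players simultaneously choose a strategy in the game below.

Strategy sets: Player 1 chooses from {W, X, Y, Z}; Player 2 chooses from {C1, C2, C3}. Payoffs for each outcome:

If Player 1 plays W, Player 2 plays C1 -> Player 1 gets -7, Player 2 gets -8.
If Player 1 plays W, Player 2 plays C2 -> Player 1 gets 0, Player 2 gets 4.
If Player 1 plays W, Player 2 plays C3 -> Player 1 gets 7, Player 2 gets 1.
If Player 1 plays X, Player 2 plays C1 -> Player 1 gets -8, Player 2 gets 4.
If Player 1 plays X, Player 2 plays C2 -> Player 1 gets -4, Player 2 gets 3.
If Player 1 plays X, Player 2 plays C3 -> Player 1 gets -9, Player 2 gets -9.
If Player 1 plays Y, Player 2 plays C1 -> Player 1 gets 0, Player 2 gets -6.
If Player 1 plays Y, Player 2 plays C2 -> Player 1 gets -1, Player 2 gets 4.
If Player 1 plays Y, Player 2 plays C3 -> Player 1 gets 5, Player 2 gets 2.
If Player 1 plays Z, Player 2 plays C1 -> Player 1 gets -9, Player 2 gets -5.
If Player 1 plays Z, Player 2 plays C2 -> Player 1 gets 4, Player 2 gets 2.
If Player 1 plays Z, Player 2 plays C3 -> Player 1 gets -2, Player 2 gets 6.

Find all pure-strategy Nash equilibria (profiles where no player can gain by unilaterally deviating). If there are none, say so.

none

(W, C1): Player 1 can switch to Y (-7 → 0). Not NE.
(W, C2): Player 1 can switch to Z (0 → 4). Not NE.
(W, C3): Player 2 can switch to C2 (1 → 4). Not NE.
(X, C1): Player 1 can switch to W (-8 → -7). Not NE.
(X, C2): Player 1 can switch to W (-4 → 0). Not NE.
(X, C3): Player 1 can switch to W (-9 → 7). Not NE.
(Y, C1): Player 2 can switch to C2 (-6 → 4). Not NE.
(Y, C2): Player 1 can switch to W (-1 → 0). Not NE.
(Y, C3): Player 1 can switch to W (5 → 7). Not NE.
(Z, C1): Player 1 can switch to W (-9 → -7). Not NE.
(Z, C2): Player 2 can switch to C3 (2 → 6). Not NE.
(Z, C3): Player 1 can switch to W (-2 → 7). Not NE.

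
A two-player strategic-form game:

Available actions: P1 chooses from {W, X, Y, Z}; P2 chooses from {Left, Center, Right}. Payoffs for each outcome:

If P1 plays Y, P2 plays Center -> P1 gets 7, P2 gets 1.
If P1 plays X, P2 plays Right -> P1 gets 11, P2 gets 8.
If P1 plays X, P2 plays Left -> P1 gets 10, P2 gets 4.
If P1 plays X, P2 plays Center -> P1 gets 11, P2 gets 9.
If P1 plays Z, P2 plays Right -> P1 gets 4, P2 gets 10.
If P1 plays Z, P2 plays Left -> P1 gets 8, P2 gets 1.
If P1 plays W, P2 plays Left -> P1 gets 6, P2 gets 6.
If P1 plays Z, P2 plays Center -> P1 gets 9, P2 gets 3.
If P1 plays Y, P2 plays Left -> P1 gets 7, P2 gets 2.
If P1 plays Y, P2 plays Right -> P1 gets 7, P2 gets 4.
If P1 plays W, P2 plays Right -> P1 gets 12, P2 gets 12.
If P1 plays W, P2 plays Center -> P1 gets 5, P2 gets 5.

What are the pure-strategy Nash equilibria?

Pure-strategy Nash equilibria: (W, Right); (X, Center)

(W, Left): P1 can switch to X (6 → 10). Not NE.
(W, Center): P1 can switch to X (5 → 11). Not NE.
(W, Right): P1 gets 12, best alternative 11; P2 gets 12, best alternative 6. No profitable deviation — NE.
(X, Left): P2 can switch to Center (4 → 9). Not NE.
(X, Center): P1 gets 11, best alternative 9; P2 gets 9, best alternative 8. No profitable deviation — NE.
(X, Right): P1 can switch to W (11 → 12). Not NE.
(Y, Left): P1 can switch to X (7 → 10). Not NE.
(Y, Center): P1 can switch to X (7 → 11). Not NE.
(Y, Right): P1 can switch to W (7 → 12). Not NE.
(Z, Left): P1 can switch to X (8 → 10). Not NE.
(The remaining 2 profiles each have a profitable deviation by the same check.)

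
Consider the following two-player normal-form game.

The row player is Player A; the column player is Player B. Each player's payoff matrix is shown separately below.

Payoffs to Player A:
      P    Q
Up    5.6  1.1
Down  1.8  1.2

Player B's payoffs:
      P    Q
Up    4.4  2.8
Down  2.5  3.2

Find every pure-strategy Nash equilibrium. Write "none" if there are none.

Pure-strategy Nash equilibria: (Up, P) and (Down, Q)

For each player, find the best response to each opponent profile; mutual best responses are the pure NE.
Player A against P: payoffs 5.6, 1.8 → best response Up.
Player A against Q: payoffs 1.1, 1.2 → best response Down.
Player B against Up: payoffs 4.4, 2.8 → best response P.
Player B against Down: payoffs 2.5, 3.2 → best response Q.
Mutual best responses: (Up, P); (Down, Q).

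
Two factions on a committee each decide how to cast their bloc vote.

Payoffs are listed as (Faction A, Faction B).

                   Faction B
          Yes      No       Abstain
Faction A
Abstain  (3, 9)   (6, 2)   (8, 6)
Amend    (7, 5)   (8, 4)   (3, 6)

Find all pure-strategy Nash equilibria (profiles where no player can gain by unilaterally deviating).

There is no pure-strategy Nash equilibrium.

Faction A against Yes: payoffs 3, 7 → best response Amend.
Faction A against No: payoffs 6, 8 → best response Amend.
Faction A against Abstain: payoffs 8, 3 → best response Abstain.
Faction B against Abstain: payoffs 9, 2, 6 → best response Yes.
Faction B against Amend: payoffs 5, 4, 6 → best response Abstain.
No profile is a mutual best response for all players.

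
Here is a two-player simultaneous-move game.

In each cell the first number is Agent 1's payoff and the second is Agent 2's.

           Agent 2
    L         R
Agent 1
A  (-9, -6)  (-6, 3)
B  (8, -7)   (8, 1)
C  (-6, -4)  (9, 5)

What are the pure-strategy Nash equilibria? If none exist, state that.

(C, R)

(A, L): Agent 1 can switch to B (-9 → 8). Not NE.
(A, R): Agent 1 can switch to B (-6 → 8). Not NE.
(B, L): Agent 2 can switch to R (-7 → 1). Not NE.
(B, R): Agent 1 can switch to C (8 → 9). Not NE.
(C, L): Agent 1 can switch to B (-6 → 8). Not NE.
(C, R): Agent 1 gets 9, best alternative 8; Agent 2 gets 5, best alternative -4. No profitable deviation — NE.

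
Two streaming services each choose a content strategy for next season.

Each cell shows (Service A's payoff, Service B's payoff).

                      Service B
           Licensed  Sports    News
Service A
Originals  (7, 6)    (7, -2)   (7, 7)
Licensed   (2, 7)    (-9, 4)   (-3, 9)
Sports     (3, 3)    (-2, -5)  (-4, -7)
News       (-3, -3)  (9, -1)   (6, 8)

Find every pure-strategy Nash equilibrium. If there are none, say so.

(Originals, Licensed): Service B can switch to News (6 → 7). Not NE.
(Originals, Sports): Service A can switch to News (7 → 9). Not NE.
(Originals, News): Service A gets 7, best alternative 6; Service B gets 7, best alternative 6. No profitable deviation — NE.
(Licensed, Licensed): Service A can switch to Originals (2 → 7). Not NE.
(Licensed, Sports): Service A can switch to Originals (-9 → 7). Not NE.
(Licensed, News): Service A can switch to Originals (-3 → 7). Not NE.
(Sports, Licensed): Service A can switch to Originals (3 → 7). Not NE.
(Sports, Sports): Service A can switch to Originals (-2 → 7). Not NE.
(Sports, News): Service A can switch to Originals (-4 → 7). Not NE.
(News, Licensed): Service A can switch to Originals (-3 → 7). Not NE.
(News, Sports): Service B can switch to News (-1 → 8). Not NE.
(The remaining 1 profile has a profitable deviation by the same check.)

The unique pure-strategy Nash equilibrium is (Originals, News).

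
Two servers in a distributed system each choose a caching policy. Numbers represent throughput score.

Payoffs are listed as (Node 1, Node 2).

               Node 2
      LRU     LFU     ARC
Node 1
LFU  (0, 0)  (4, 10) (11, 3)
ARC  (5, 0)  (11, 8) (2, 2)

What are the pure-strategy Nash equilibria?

Node 1 against LRU: payoffs 0, 5 → best response ARC.
Node 1 against LFU: payoffs 4, 11 → best response ARC.
Node 1 against ARC: payoffs 11, 2 → best response LFU.
Node 2 against LFU: payoffs 0, 10, 3 → best response LFU.
Node 2 against ARC: payoffs 0, 8, 2 → best response LFU.
Mutual best responses: (ARC, LFU).

Pure NE: (ARC, LFU)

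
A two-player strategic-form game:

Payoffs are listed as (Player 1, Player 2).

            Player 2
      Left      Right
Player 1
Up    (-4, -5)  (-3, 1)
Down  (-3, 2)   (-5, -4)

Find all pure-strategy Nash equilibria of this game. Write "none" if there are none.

(Up, Right), (Down, Left)

(Up, Left): Player 1 can switch to Down (-4 → -3). Not NE.
(Up, Right): Player 1 gets -3, best alternative -5; Player 2 gets 1, best alternative -5. No profitable deviation — NE.
(Down, Left): Player 1 gets -3, best alternative -4; Player 2 gets 2, best alternative -4. No profitable deviation — NE.
(Down, Right): Player 1 can switch to Up (-5 → -3). Not NE.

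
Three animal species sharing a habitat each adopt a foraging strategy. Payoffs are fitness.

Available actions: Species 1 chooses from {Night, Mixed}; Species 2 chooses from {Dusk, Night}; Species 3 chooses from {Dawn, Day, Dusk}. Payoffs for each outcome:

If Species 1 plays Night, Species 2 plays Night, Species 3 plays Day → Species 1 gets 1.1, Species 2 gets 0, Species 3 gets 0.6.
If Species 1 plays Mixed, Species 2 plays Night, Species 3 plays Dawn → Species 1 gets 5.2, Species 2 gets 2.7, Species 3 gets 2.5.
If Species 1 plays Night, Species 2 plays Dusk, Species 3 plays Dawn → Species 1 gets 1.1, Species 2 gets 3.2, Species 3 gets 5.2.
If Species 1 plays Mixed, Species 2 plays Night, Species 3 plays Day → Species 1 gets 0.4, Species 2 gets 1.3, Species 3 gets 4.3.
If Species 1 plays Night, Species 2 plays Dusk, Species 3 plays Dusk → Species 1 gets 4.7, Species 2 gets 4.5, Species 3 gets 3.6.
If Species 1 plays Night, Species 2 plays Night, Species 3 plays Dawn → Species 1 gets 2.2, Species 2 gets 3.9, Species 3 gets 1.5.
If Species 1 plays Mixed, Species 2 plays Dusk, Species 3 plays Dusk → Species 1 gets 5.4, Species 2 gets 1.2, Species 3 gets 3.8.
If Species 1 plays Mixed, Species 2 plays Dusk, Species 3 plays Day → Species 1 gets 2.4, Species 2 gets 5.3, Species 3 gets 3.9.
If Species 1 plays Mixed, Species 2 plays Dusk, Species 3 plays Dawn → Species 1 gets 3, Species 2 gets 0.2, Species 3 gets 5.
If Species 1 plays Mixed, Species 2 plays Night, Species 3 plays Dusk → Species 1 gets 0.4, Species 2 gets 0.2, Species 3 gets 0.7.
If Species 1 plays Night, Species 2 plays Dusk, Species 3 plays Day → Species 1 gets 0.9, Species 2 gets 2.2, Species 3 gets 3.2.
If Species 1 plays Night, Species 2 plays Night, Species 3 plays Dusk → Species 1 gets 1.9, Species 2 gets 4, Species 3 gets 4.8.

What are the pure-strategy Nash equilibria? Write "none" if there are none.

No pure-strategy Nash equilibrium.

(Night, Dusk, Dawn): Species 1 can switch to Mixed (1.1 → 3). Not NE.
(Night, Dusk, Day): Species 1 can switch to Mixed (0.9 → 2.4). Not NE.
(Night, Dusk, Dusk): Species 1 can switch to Mixed (4.7 → 5.4). Not NE.
(Night, Night, Dawn): Species 1 can switch to Mixed (2.2 → 5.2). Not NE.
(Night, Night, Day): Species 2 can switch to Dusk (0 → 2.2). Not NE.
(Night, Night, Dusk): Species 2 can switch to Dusk (4 → 4.5). Not NE.
(Mixed, Dusk, Dawn): Species 2 can switch to Night (0.2 → 2.7). Not NE.
(Mixed, Dusk, Day): Species 3 can switch to Dawn (3.9 → 5). Not NE.
(Mixed, Dusk, Dusk): Species 3 can switch to Dawn (3.8 → 5). Not NE.
(Mixed, Night, Dawn): Species 3 can switch to Day (2.5 → 4.3). Not NE.
(The remaining 2 profiles each have a profitable deviation by the same check.)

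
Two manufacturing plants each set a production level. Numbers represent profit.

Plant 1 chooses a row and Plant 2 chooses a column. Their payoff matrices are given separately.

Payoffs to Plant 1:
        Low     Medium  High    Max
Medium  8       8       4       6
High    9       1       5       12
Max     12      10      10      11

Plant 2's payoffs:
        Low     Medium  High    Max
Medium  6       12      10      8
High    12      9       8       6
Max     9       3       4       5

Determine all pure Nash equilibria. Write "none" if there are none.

(Max, Low)

For each player, find the best response to each opponent profile; mutual best responses are the pure NE.
Plant 1 against Low: payoffs 8, 9, 12 → best response Max.
Plant 1 against Medium: payoffs 8, 1, 10 → best response Max.
Plant 1 against High: payoffs 4, 5, 10 → best response Max.
Plant 1 against Max: payoffs 6, 12, 11 → best response High.
Plant 2 against Medium: payoffs 6, 12, 10, 8 → best response Medium.
Plant 2 against High: payoffs 12, 9, 8, 6 → best response Low.
Plant 2 against Max: payoffs 9, 3, 4, 5 → best response Low.
Mutual best responses: (Max, Low).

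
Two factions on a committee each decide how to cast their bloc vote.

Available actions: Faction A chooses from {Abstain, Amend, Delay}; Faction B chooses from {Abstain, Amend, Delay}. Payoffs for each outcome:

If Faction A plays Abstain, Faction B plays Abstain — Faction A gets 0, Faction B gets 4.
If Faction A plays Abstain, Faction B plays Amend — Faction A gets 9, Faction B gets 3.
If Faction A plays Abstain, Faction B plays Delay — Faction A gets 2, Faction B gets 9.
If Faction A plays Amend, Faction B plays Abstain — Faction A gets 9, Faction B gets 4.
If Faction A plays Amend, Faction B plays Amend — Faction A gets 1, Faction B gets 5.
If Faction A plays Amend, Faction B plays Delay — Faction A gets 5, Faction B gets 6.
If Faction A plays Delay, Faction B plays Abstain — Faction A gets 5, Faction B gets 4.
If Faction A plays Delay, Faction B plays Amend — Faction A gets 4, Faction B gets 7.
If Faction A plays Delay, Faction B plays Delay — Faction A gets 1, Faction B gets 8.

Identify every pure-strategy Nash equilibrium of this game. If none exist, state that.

Faction A against Abstain: payoffs 0, 9, 5 → best response Amend.
Faction A against Amend: payoffs 9, 1, 4 → best response Abstain.
Faction A against Delay: payoffs 2, 5, 1 → best response Amend.
Faction B against Abstain: payoffs 4, 3, 9 → best response Delay.
Faction B against Amend: payoffs 4, 5, 6 → best response Delay.
Faction B against Delay: payoffs 4, 7, 8 → best response Delay.
Mutual best responses: (Amend, Delay).

(Amend, Delay)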